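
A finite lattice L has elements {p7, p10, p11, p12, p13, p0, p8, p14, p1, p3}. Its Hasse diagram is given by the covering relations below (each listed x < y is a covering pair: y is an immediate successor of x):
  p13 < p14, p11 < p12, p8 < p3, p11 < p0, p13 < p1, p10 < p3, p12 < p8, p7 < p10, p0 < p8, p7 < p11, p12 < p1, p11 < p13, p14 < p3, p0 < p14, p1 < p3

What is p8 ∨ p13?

p3

Common upper bounds of {p8, p13}: p3.
The least among these is p3.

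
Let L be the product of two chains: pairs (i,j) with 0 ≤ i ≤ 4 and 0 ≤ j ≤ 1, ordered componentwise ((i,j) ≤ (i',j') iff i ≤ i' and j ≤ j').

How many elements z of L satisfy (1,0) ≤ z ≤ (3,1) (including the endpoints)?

6

The interval [(1,0), (3,1)] = {(1,0), (1,1), (2,0), (2,1), (3,0), (3,1)}, which has 6 elements.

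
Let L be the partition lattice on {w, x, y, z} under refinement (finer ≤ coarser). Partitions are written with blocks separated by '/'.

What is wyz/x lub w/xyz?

Common upper bounds of {wyz/x, w/xyz}: wxyz.
The least among these is wxyz.

wxyz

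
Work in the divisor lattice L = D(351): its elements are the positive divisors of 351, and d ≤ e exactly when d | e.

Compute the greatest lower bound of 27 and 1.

1

In the divisibility order, the meet is the greatest common divisor: gcd(27, 1) = 1.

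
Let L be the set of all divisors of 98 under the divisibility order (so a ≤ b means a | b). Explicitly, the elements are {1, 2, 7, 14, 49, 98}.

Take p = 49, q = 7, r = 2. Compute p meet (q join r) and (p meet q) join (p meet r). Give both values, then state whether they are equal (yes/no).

q join r = 14, so p meet (q join r) = 49 meet 14 = 7.
p meet q = 7 and p meet r = 1, so (p meet q) join (p meet r) = 7 join 1 = 7.
Equal: yes.

7; 7; yes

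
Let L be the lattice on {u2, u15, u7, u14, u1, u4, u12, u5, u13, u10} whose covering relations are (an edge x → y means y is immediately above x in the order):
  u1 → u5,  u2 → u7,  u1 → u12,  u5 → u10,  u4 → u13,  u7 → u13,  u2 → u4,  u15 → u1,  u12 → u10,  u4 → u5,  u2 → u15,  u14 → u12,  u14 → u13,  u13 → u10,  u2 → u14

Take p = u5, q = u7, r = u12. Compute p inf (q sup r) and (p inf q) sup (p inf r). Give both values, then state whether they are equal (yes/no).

u5; u1; no

q sup r = u10, so p inf (q sup r) = u5 inf u10 = u5.
p inf q = u2 and p inf r = u1, so (p inf q) sup (p inf r) = u2 sup u1 = u1.
Equal: no.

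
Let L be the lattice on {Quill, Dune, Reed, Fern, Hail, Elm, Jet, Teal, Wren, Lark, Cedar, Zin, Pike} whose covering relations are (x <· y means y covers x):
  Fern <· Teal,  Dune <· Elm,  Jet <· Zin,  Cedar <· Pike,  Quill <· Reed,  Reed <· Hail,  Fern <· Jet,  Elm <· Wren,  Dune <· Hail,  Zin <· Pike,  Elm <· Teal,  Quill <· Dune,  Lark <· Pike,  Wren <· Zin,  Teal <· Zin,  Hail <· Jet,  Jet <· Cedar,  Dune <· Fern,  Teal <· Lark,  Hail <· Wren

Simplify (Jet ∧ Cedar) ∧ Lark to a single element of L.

Jet ∧ Cedar = Jet
Jet ∧ Lark = Fern

Fern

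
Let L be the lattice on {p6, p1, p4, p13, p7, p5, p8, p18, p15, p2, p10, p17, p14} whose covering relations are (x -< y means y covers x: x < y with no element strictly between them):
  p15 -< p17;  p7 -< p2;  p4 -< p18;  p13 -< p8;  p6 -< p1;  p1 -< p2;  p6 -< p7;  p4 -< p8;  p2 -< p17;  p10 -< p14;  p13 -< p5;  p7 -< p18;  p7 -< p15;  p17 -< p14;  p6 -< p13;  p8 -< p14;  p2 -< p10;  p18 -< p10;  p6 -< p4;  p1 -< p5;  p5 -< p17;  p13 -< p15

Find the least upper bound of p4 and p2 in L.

Common upper bounds of {p4, p2}: p10, p14.
The least among these is p10.

p10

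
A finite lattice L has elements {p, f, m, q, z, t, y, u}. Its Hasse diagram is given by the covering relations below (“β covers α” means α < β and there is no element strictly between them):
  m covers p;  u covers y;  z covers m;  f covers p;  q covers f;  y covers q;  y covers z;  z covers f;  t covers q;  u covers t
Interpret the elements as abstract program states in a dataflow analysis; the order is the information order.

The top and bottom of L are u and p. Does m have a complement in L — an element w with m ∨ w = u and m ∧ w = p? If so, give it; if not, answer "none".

t

Need w with m ∨ w = u and m ∧ w = p.
Checking each element gives: t.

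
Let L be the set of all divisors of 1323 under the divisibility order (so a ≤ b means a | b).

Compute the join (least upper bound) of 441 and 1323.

Common upper bounds of {441, 1323}: 1323.
The least among these is 1323.

1323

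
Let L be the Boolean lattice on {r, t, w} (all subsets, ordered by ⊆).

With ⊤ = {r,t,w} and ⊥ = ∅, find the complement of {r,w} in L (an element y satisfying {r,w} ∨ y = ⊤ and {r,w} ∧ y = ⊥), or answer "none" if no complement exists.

Need y with {r,w} ∨ y = {r,t,w} and {r,w} ∧ y = ∅.
Checking each element gives: {t}.

{t}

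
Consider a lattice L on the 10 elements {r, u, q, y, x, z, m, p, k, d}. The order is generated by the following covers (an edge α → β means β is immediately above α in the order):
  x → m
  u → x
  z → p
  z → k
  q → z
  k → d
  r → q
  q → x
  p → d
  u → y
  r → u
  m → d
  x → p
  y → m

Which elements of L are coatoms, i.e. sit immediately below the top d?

k, m, p

The coatoms are exactly the elements covered by d: k, m, p.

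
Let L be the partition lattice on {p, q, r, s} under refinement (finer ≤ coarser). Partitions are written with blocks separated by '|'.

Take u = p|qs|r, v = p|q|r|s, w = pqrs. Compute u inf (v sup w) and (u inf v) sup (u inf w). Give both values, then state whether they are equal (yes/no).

v sup w = pqrs, so u inf (v sup w) = p|qs|r inf pqrs = p|qs|r.
u inf v = p|q|r|s and u inf w = p|qs|r, so (u inf v) sup (u inf w) = p|q|r|s sup p|qs|r = p|qs|r.
Equal: yes.

p|qs|r; p|qs|r; yes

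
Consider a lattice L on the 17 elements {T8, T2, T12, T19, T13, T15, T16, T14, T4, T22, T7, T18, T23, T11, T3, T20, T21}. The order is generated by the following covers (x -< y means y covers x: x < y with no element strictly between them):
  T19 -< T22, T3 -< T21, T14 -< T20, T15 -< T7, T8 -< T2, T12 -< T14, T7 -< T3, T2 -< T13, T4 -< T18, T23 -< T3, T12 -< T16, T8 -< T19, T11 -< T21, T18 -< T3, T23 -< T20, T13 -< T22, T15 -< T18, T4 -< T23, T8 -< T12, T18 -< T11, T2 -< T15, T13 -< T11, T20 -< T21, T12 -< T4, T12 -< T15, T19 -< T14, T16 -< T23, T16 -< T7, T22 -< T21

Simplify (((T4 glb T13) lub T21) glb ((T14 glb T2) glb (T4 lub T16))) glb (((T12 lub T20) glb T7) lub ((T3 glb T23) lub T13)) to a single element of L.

T8

T4 ∧ T13 = T8
T8 ∨ T21 = T21
T14 ∧ T2 = T8
T4 ∨ T16 = T23
T8 ∧ T23 = T8
T21 ∧ T8 = T8
T12 ∨ T20 = T20
T20 ∧ T7 = T16
T3 ∧ T23 = T23
T23 ∨ T13 = T21
T16 ∨ T21 = T21
T8 ∧ T21 = T8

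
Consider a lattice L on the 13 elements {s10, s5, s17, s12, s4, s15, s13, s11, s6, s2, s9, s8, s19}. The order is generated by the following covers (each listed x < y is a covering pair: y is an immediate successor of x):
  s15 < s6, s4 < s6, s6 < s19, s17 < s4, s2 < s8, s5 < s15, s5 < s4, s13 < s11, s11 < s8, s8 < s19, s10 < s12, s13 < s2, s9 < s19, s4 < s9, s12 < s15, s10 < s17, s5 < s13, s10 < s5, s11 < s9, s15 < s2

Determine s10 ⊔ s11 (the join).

Common upper bounds of {s10, s11}: s11, s19, s8, s9.
The least among these is s11.

s11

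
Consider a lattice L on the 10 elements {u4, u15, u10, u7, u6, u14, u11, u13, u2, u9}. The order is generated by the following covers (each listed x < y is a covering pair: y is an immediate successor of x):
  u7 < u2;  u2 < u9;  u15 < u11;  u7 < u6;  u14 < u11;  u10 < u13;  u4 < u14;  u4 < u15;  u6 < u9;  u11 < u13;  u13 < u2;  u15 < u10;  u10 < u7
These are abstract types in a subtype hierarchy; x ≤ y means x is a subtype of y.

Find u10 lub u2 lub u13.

u2

Common upper bounds of {u10, u2, u13}: u2, u9.
The least among these is u2.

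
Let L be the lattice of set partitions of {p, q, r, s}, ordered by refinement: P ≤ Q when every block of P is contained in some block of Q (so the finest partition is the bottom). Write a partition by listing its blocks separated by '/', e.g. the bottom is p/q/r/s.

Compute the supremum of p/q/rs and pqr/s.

The join of p/q/rs and pqr/s merges any blocks that overlap across the partitions, giving pqrs.

pqrs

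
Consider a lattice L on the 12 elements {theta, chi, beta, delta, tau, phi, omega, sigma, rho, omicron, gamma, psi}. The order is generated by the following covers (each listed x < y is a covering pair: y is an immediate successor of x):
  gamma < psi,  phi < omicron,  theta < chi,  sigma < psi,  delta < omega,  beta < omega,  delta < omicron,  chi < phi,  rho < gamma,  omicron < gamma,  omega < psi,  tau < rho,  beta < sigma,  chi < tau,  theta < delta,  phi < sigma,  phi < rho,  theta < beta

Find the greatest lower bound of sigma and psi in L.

Common lower bounds of {sigma, psi}: beta, chi, phi, sigma, theta.
The greatest among these is sigma.

sigma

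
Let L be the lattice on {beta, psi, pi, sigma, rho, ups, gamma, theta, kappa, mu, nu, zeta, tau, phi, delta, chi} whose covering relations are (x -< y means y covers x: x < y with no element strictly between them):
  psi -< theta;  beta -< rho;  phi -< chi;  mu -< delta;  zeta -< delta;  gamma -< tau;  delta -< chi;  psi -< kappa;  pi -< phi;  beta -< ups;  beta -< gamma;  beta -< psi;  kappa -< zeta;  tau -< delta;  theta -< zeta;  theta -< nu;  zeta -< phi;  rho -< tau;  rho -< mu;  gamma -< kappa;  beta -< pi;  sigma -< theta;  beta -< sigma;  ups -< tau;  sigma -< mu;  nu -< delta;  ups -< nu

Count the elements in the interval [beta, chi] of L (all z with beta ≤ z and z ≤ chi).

16

The interval [beta, chi] = {beta, chi, delta, gamma, kappa, mu, nu, phi, pi, psi, rho, sigma, tau, theta, ups, zeta}, which has 16 elements.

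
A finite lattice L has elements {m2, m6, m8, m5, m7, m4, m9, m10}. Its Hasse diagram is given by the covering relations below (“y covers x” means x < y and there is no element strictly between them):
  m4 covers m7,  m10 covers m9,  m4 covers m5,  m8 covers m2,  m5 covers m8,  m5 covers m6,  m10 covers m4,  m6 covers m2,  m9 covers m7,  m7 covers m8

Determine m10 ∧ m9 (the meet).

m9

Common lower bounds of {m10, m9}: m2, m7, m8, m9.
The greatest among these is m9.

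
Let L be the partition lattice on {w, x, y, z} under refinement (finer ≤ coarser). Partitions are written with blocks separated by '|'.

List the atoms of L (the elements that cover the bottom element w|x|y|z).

The atoms are exactly the elements that cover w|x|y|z: wx|y|z, wy|x|z, wz|x|y, w|xy|z, w|xz|y, w|x|yz.

wx|y|z, wy|x|z, wz|x|y, w|xy|z, w|xz|y, w|x|yz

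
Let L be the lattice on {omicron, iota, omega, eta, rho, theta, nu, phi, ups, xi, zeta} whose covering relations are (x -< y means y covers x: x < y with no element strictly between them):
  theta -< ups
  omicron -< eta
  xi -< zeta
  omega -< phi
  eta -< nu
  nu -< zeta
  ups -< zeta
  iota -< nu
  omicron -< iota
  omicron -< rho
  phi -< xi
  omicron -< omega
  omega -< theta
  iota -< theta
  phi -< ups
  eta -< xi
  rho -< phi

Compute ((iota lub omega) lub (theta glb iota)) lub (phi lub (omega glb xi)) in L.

iota ∨ omega = theta
theta ∧ iota = iota
theta ∨ iota = theta
omega ∧ xi = omega
phi ∨ omega = phi
theta ∨ phi = ups

ups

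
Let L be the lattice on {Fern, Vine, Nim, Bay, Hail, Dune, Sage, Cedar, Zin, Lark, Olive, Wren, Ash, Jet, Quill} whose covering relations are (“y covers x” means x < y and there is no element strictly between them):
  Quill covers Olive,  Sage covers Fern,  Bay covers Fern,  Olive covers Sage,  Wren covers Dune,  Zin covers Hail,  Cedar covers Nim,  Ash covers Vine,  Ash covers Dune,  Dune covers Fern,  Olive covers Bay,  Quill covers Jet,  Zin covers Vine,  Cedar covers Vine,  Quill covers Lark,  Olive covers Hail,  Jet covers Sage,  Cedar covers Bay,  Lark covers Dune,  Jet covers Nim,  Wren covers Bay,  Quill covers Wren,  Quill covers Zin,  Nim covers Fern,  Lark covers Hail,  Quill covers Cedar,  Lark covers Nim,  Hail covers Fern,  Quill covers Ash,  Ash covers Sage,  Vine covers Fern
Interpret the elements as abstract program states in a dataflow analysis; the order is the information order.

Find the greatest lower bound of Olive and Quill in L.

Olive

Common lower bounds of {Olive, Quill}: Bay, Fern, Hail, Olive, Sage.
The greatest among these is Olive.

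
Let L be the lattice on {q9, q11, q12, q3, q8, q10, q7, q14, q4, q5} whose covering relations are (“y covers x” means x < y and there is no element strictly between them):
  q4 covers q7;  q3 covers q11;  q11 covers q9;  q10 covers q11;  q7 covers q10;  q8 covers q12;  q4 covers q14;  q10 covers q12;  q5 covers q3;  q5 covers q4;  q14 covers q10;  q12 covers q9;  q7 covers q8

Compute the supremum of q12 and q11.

Common upper bounds of {q12, q11}: q10, q14, q4, q5, q7.
The least among these is q10.

q10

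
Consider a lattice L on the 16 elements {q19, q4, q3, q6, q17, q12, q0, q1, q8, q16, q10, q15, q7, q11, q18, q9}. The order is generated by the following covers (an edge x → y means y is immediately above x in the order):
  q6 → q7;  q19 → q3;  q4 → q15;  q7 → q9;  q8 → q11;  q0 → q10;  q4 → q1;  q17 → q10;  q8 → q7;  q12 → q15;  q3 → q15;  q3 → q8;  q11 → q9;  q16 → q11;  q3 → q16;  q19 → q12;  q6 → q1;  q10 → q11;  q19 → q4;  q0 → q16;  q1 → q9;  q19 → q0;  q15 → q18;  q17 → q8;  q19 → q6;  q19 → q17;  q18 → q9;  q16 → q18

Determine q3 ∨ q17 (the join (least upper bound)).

q8

Common upper bounds of {q3, q17}: q11, q7, q8, q9.
The least among these is q8.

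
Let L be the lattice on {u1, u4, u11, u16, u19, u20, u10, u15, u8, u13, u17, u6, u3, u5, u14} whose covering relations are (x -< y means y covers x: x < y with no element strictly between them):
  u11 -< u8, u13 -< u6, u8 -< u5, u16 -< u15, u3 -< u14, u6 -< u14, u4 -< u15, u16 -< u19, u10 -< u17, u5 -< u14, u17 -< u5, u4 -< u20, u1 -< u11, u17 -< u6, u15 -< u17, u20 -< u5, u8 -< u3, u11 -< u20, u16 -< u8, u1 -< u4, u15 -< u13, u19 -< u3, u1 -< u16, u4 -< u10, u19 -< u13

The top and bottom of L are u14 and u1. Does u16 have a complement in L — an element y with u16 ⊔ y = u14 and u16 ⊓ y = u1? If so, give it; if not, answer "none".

For every candidate y, either u16 ∨ y ≠ u14 or u16 ∧ y ≠ u1; no complement exists.

none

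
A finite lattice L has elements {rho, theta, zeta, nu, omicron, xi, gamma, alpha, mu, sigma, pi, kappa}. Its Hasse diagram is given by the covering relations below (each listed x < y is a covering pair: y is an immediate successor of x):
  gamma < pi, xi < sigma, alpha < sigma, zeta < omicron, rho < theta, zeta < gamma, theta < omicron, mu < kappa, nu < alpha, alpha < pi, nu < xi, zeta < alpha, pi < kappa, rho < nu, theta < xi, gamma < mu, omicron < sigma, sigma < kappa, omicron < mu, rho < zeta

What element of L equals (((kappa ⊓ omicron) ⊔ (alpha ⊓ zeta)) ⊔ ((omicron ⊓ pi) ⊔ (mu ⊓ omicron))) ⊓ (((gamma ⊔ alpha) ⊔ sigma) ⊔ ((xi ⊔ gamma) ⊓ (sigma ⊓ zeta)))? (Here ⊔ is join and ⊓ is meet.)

omicron

kappa ∧ omicron = omicron
alpha ∧ zeta = zeta
omicron ∨ zeta = omicron
omicron ∧ pi = zeta
mu ∧ omicron = omicron
zeta ∨ omicron = omicron
omicron ∨ omicron = omicron
gamma ∨ alpha = pi
pi ∨ sigma = kappa
xi ∨ gamma = kappa
sigma ∧ zeta = zeta
kappa ∧ zeta = zeta
kappa ∨ zeta = kappa
omicron ∧ kappa = omicron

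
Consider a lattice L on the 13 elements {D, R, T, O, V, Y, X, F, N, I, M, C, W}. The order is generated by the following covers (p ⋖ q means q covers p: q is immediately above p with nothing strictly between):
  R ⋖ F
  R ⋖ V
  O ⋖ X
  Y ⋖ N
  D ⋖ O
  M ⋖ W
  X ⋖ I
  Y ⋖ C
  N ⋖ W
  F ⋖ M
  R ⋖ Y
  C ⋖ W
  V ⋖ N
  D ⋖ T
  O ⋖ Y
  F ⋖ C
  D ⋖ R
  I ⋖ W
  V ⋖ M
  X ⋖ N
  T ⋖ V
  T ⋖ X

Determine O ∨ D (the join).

O

Common upper bounds of {O, D}: C, I, N, O, W, X, Y.
The least among these is O.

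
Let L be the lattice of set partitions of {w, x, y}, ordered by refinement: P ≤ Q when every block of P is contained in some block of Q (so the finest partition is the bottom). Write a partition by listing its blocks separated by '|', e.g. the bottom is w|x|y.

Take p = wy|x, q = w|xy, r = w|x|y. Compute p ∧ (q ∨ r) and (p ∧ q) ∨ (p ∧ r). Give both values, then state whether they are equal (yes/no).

w|x|y; w|x|y; yes

q ∨ r = w|xy, so p ∧ (q ∨ r) = wy|x ∧ w|xy = w|x|y.
p ∧ q = w|x|y and p ∧ r = w|x|y, so (p ∧ q) ∨ (p ∧ r) = w|x|y ∨ w|x|y = w|x|y.
Equal: yes.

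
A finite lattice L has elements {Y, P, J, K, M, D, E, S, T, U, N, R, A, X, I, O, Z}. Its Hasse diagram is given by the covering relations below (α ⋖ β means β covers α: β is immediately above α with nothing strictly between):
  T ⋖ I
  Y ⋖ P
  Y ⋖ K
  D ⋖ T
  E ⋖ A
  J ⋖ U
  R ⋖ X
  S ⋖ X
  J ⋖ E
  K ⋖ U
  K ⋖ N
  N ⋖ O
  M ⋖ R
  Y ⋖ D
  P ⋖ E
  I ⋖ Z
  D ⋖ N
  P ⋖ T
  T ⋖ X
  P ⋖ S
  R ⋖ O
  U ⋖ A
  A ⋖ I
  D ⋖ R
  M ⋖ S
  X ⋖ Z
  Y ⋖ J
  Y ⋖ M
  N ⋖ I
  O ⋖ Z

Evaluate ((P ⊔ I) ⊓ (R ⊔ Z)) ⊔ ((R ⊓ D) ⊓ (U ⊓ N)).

I

P ∨ I = I
R ∨ Z = Z
I ∧ Z = I
R ∧ D = D
U ∧ N = K
D ∧ K = Y
I ∨ Y = I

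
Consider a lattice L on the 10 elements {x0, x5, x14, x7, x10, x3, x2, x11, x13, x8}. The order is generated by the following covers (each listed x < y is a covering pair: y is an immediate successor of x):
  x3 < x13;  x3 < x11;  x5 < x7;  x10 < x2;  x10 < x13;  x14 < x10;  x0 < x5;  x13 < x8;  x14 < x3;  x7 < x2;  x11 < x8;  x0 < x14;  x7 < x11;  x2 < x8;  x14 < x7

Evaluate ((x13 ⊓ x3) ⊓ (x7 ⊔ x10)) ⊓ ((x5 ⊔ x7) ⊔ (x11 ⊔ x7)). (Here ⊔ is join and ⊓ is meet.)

x13 ∧ x3 = x3
x7 ∨ x10 = x2
x3 ∧ x2 = x14
x5 ∨ x7 = x7
x11 ∨ x7 = x11
x7 ∨ x11 = x11
x14 ∧ x11 = x14

x14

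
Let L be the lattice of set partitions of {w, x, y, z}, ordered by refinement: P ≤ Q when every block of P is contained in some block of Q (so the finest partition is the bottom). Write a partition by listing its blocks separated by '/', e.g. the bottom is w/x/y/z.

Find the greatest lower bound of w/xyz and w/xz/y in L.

w/xz/y

The meet (common refinement) of w/xyz and w/xz/y intersects blocks pairwise, giving w/xz/y.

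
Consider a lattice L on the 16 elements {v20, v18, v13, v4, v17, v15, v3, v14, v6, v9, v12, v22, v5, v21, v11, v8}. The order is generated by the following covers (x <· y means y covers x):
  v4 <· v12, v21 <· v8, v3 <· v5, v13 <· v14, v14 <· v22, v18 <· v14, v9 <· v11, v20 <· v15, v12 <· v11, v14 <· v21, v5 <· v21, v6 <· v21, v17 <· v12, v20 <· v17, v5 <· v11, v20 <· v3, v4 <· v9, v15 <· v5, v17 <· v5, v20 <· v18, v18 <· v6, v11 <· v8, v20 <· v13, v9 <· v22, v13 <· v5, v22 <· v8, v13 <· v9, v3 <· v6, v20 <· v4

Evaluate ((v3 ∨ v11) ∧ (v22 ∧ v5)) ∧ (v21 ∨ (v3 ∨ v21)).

v3 ∨ v11 = v11
v22 ∧ v5 = v13
v11 ∧ v13 = v13
v3 ∨ v21 = v21
v21 ∨ v21 = v21
v13 ∧ v21 = v13

v13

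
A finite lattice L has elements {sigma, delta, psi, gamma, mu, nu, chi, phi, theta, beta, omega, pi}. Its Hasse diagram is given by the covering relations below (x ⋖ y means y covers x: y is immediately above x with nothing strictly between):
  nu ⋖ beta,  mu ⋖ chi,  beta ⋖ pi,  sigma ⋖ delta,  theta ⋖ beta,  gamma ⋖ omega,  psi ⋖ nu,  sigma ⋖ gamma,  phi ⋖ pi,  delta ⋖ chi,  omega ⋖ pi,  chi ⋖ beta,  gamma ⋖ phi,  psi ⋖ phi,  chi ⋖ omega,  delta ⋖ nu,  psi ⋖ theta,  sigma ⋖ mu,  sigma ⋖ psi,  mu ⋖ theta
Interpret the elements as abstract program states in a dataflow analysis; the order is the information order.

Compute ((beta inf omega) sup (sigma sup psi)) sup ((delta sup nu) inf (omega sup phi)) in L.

beta ∧ omega = chi
sigma ∨ psi = psi
chi ∨ psi = beta
delta ∨ nu = nu
omega ∨ phi = pi
nu ∧ pi = nu
beta ∨ nu = beta

beta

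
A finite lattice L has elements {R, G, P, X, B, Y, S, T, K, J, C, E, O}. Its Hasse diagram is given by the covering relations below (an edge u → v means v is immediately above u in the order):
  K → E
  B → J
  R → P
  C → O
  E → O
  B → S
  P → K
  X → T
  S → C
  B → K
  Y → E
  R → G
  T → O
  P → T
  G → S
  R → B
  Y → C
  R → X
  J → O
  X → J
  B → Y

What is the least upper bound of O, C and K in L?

Common upper bounds of {O, C, K}: O.
The least among these is O.

O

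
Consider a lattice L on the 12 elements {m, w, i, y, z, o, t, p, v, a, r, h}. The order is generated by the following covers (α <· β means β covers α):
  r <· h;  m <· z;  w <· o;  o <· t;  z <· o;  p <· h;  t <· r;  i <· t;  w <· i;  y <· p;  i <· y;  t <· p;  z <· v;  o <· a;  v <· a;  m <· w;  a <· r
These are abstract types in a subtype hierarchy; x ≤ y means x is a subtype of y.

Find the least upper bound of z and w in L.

Common upper bounds of {z, w}: a, h, o, p, r, t.
The least among these is o.

o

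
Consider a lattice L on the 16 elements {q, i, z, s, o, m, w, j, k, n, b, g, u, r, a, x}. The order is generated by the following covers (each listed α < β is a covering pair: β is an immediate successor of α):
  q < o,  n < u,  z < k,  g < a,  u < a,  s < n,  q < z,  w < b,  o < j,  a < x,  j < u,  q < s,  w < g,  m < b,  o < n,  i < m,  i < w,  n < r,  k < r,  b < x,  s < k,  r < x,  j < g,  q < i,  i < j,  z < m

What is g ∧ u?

Common lower bounds of {g, u}: i, j, o, q.
The greatest among these is j.

j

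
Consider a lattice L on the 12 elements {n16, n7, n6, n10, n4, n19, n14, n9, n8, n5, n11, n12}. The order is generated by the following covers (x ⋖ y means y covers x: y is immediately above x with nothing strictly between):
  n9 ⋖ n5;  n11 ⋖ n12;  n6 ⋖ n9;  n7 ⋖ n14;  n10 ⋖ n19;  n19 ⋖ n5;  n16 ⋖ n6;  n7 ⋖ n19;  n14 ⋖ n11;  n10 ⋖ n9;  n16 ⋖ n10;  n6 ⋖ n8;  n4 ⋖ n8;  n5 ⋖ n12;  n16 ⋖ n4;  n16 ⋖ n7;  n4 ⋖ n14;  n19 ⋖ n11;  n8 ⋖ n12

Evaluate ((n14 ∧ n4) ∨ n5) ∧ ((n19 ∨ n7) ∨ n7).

n19

n14 ∧ n4 = n4
n4 ∨ n5 = n12
n19 ∨ n7 = n19
n19 ∨ n7 = n19
n12 ∧ n19 = n19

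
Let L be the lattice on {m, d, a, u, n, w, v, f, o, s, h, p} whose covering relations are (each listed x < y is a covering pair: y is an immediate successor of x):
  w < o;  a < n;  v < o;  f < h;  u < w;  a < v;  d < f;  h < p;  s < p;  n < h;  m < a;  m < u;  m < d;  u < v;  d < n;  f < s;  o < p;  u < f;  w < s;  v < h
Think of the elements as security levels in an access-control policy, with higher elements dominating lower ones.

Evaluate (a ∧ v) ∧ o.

a

a ∧ v = a
a ∧ o = a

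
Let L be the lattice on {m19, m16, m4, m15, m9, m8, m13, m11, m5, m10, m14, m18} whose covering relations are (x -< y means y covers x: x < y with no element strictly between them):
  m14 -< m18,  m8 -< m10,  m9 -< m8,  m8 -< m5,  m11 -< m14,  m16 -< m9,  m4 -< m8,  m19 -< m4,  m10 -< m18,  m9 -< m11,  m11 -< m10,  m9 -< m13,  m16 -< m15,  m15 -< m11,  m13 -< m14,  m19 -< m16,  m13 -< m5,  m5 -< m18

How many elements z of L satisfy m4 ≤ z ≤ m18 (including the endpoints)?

The interval [m4, m18] = {m10, m18, m4, m5, m8}, which has 5 elements.

5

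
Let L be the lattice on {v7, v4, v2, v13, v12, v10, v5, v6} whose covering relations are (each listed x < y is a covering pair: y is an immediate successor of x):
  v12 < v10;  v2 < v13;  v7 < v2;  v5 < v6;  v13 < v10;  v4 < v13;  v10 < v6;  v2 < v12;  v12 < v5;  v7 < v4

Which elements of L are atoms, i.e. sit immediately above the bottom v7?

v2, v4

The atoms are exactly the elements that cover v7: v2, v4.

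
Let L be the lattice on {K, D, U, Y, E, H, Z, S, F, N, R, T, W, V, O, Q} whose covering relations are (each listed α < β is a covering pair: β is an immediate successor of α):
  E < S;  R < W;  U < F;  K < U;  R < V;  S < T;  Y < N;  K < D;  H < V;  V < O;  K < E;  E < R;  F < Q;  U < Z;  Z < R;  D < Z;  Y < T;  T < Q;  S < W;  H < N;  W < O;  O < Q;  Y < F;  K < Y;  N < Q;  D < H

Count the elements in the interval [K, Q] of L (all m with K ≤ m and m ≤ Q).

16

The interval [K, Q] = {D, E, F, H, K, N, O, Q, R, S, T, U, V, W, Y, Z}, which has 16 elements.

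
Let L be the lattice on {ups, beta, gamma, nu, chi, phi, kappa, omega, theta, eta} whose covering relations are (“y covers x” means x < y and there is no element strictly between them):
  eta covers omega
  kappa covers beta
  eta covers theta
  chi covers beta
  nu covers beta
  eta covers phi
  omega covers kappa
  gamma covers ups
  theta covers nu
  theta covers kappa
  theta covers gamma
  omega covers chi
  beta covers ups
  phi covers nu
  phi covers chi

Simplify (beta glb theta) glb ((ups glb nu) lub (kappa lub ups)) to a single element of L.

beta

beta ∧ theta = beta
ups ∧ nu = ups
kappa ∨ ups = kappa
ups ∨ kappa = kappa
beta ∧ kappa = beta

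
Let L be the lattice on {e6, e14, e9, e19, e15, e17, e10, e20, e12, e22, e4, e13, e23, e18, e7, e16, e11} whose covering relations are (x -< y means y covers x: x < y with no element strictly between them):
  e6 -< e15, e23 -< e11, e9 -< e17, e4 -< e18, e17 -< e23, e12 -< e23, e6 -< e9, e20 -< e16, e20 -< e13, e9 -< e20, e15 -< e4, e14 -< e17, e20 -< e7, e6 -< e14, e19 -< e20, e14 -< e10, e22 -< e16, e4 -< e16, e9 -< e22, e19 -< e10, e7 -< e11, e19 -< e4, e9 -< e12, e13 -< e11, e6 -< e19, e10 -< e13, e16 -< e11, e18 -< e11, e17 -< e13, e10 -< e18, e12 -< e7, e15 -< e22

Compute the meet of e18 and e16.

Common lower bounds of {e18, e16}: e15, e19, e4, e6.
The greatest among these is e4.

e4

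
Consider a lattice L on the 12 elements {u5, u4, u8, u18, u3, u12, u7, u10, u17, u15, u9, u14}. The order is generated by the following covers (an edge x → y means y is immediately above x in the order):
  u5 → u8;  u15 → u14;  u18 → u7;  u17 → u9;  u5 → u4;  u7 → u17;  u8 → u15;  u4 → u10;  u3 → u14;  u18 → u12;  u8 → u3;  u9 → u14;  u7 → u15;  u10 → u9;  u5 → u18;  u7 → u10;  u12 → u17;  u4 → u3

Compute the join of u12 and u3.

u14

Common upper bounds of {u12, u3}: u14.
The least among these is u14.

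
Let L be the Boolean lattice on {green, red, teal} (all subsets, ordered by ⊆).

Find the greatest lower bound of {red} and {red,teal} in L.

Under ⊆, meet is intersection: {red} ∩ {red,teal} = {red}.

{red}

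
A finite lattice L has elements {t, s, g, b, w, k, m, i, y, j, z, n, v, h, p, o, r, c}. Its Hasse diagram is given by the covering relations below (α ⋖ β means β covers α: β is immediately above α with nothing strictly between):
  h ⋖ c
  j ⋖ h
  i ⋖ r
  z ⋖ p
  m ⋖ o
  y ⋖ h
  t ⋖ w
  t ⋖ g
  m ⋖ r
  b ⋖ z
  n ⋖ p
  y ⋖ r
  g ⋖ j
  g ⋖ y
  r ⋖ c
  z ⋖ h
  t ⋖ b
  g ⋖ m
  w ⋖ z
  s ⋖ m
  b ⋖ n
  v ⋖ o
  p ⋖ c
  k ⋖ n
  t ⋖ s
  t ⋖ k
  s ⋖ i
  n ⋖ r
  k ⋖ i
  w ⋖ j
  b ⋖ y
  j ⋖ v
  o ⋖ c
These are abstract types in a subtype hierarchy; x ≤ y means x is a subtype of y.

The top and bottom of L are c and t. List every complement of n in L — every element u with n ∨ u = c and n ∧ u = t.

j, o, v

Need u with n ∨ u = c and n ∧ u = t.
Checking each element gives: j, o, v.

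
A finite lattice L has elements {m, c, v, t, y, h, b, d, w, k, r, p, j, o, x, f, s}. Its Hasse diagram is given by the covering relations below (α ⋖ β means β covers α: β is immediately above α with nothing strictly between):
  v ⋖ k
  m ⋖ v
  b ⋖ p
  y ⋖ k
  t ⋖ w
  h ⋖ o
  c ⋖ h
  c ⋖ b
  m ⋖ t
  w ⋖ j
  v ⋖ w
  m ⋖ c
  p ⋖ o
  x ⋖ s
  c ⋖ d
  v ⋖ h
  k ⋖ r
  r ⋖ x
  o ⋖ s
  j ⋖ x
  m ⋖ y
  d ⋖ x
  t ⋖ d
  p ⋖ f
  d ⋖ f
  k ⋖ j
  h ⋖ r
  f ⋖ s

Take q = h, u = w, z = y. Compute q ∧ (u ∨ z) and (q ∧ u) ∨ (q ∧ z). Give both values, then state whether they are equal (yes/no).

u ∨ z = j, so q ∧ (u ∨ z) = h ∧ j = v.
q ∧ u = v and q ∧ z = m, so (q ∧ u) ∨ (q ∧ z) = v ∨ m = v.
Equal: yes.

v; v; yes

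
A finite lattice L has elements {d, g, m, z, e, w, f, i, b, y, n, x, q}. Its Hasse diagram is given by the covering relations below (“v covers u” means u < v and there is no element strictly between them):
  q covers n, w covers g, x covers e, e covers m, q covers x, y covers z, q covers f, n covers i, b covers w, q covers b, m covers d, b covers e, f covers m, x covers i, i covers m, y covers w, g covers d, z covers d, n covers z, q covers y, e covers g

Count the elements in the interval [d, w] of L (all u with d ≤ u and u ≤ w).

3

The interval [d, w] = {d, g, w}, which has 3 elements.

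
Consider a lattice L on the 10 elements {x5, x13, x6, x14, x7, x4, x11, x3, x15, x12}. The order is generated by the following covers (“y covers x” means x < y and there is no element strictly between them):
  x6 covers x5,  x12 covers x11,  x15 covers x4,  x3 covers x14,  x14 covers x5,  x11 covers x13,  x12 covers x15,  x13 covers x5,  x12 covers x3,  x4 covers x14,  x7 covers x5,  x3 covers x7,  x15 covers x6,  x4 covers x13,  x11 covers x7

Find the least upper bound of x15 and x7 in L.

x12

Common upper bounds of {x15, x7}: x12.
The least among these is x12.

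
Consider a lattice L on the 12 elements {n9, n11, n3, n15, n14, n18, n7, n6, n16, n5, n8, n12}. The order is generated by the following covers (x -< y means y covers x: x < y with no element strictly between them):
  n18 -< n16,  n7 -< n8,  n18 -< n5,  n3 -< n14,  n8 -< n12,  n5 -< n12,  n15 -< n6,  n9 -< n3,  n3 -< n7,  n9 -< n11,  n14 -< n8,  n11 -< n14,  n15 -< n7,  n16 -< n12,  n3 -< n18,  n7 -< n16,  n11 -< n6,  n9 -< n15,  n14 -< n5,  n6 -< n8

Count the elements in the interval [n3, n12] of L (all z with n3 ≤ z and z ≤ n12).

8

The interval [n3, n12] = {n12, n14, n16, n18, n3, n5, n7, n8}, which has 8 elements.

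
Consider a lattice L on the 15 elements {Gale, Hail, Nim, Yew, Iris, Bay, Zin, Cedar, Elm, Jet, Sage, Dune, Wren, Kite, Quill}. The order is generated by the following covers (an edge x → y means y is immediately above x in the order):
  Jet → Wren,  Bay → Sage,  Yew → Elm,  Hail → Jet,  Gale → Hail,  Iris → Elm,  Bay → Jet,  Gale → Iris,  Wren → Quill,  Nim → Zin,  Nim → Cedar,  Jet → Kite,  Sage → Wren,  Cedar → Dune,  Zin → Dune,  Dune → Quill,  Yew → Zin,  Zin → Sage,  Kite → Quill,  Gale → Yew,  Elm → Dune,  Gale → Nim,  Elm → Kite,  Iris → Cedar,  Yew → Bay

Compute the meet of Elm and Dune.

Elm

Common lower bounds of {Elm, Dune}: Elm, Gale, Iris, Yew.
The greatest among these is Elm.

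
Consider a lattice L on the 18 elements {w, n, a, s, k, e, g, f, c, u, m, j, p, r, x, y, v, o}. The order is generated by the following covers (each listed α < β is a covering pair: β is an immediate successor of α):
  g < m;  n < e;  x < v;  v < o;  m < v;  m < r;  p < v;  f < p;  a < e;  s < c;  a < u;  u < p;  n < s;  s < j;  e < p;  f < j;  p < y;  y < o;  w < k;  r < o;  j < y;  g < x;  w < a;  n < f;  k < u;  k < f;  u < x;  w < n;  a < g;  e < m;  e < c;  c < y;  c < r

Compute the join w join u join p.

Common upper bounds of {w, u, p}: o, p, v, y.
The least among these is p.

p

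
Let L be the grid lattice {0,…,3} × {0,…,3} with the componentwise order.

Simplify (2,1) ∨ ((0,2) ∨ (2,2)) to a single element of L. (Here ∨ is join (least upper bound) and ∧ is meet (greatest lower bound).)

(2,2)

(0,2) ∨ (2,2) = (2,2)
(2,1) ∨ (2,2) = (2,2)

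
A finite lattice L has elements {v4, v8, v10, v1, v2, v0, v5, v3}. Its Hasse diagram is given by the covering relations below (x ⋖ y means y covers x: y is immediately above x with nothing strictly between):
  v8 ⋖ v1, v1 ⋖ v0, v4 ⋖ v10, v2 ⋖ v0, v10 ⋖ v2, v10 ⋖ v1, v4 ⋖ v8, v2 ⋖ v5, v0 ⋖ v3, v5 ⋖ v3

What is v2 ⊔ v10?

v2

Common upper bounds of {v2, v10}: v0, v2, v3, v5.
The least among these is v2.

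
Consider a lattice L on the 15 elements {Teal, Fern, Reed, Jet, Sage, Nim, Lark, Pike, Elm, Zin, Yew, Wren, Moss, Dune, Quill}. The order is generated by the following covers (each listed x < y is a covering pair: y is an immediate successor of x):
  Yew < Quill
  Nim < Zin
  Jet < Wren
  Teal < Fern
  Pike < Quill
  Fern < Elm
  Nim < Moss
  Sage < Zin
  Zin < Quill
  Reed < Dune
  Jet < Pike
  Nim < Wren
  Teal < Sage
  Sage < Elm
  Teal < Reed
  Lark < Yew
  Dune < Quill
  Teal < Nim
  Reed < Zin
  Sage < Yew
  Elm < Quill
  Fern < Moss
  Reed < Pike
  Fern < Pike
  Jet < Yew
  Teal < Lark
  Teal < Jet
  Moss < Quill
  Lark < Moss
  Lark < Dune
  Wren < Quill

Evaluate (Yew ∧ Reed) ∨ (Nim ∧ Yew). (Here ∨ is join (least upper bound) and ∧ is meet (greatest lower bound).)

Teal

Yew ∧ Reed = Teal
Nim ∧ Yew = Teal
Teal ∨ Teal = Teal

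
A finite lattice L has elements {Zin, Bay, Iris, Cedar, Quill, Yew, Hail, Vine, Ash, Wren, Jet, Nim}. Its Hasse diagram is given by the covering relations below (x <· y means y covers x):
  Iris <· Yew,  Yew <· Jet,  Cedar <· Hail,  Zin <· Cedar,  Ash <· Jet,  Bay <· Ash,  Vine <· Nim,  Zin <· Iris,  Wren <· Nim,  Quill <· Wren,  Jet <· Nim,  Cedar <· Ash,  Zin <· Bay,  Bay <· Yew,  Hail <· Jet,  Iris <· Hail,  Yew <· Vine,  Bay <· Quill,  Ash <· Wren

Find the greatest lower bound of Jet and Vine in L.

Common lower bounds of {Jet, Vine}: Bay, Iris, Yew, Zin.
The greatest among these is Yew.

Yew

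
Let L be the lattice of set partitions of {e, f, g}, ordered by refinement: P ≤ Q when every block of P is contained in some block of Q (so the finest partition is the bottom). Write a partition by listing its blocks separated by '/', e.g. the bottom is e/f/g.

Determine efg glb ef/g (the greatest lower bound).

ef/g

The meet (common refinement) of efg and ef/g intersects blocks pairwise, giving ef/g.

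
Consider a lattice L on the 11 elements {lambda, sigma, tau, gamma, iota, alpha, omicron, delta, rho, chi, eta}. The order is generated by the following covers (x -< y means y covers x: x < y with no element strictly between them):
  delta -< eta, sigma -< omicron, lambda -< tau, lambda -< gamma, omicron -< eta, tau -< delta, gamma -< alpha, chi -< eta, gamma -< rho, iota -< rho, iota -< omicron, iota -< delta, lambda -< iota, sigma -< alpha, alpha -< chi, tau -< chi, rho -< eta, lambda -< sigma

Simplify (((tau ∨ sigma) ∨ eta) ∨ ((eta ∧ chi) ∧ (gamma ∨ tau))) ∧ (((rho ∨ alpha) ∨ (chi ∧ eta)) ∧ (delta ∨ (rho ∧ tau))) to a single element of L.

tau ∨ sigma = chi
chi ∨ eta = eta
eta ∧ chi = chi
gamma ∨ tau = chi
chi ∧ chi = chi
eta ∨ chi = eta
rho ∨ alpha = eta
chi ∧ eta = chi
eta ∨ chi = eta
rho ∧ tau = lambda
delta ∨ lambda = delta
eta ∧ delta = delta
eta ∧ delta = delta

delta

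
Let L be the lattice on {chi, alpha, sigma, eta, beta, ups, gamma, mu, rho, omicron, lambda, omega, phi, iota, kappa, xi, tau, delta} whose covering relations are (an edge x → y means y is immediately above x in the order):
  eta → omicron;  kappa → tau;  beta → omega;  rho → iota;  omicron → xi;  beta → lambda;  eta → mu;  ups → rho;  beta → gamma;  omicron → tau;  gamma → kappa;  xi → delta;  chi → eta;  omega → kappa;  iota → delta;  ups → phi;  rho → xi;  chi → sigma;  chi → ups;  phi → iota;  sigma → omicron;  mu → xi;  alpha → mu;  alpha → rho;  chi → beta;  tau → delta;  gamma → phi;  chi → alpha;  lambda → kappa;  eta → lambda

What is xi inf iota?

rho

Common lower bounds of {xi, iota}: alpha, chi, rho, ups.
The greatest among these is rho.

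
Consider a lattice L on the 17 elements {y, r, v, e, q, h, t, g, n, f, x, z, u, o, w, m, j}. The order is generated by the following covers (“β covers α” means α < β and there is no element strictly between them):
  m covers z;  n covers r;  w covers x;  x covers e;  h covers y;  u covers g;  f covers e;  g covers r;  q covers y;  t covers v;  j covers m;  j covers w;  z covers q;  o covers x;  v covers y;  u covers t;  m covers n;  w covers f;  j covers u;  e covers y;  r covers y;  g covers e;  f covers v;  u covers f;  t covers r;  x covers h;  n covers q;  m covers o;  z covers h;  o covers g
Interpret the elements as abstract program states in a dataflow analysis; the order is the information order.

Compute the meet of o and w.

x

Common lower bounds of {o, w}: e, h, x, y.
The greatest among these is x.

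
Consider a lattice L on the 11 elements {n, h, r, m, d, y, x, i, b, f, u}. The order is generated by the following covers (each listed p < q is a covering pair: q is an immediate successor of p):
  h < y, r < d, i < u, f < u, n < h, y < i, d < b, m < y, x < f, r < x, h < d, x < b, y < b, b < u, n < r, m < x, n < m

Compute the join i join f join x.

Common upper bounds of {i, f, x}: u.
The least among these is u.

u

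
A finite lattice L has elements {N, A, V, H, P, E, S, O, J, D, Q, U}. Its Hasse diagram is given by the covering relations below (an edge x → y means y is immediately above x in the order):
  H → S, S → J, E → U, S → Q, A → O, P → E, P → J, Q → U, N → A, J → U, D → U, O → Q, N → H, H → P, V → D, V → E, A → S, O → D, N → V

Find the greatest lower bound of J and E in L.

Common lower bounds of {J, E}: H, N, P.
The greatest among these is P.

P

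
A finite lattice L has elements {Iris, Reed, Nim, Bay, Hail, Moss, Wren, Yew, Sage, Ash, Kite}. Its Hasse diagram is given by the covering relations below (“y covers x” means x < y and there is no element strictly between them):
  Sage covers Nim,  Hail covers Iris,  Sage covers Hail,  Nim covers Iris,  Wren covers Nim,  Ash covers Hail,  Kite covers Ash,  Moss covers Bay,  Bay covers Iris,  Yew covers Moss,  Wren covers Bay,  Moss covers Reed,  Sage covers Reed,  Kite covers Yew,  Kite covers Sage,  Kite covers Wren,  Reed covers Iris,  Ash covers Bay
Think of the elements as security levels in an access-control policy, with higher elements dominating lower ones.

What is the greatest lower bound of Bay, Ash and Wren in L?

Common lower bounds of {Bay, Ash, Wren}: Bay, Iris.
The greatest among these is Bay.

Bay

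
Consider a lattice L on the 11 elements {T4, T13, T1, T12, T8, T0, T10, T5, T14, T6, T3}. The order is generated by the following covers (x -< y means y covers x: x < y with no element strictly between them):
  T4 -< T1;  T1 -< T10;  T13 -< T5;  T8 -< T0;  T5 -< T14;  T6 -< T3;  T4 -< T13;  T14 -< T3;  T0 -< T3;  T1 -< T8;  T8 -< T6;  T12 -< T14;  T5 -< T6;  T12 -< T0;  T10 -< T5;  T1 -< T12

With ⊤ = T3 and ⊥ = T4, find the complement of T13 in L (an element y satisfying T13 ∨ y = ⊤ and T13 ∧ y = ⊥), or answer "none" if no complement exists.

Need y with T13 ∨ y = T3 and T13 ∧ y = T4.
Checking each element gives: T0.

T0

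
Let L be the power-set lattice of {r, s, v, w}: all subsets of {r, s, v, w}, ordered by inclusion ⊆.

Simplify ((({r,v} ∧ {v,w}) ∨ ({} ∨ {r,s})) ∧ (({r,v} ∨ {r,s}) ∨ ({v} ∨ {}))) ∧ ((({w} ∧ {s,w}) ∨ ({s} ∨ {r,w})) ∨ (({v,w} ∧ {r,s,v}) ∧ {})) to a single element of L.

{r,v} ∧ {v,w} = {v}
{} ∨ {r,s} = {r,s}
{v} ∨ {r,s} = {r,s,v}
{r,v} ∨ {r,s} = {r,s,v}
{v} ∨ {} = {v}
{r,s,v} ∨ {v} = {r,s,v}
{r,s,v} ∧ {r,s,v} = {r,s,v}
{w} ∧ {s,w} = {w}
{s} ∨ {r,w} = {r,s,w}
{w} ∨ {r,s,w} = {r,s,w}
{v,w} ∧ {r,s,v} = {v}
{v} ∧ {} = {}
{r,s,w} ∨ {} = {r,s,w}
{r,s,v} ∧ {r,s,w} = {r,s}

{r,s}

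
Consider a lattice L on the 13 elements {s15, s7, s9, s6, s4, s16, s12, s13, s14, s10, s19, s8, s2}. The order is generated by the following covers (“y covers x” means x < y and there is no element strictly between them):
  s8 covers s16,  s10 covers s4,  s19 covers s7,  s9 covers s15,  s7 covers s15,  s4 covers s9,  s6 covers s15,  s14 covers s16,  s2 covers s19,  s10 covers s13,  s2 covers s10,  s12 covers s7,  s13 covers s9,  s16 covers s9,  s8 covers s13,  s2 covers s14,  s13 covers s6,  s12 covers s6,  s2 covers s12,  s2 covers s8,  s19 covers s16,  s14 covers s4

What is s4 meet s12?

s15

Common lower bounds of {s4, s12}: s15.
The greatest among these is s15.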